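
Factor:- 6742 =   -  2^1*3371^1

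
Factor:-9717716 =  - 2^2*251^1*9679^1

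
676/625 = 1 + 51/625 = 1.08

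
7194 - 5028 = 2166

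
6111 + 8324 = 14435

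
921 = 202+719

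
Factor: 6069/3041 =3^1*7^1*17^2*3041^( - 1)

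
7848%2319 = 891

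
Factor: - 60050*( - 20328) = 1220696400= 2^4*3^1 * 5^2*7^1*11^2*1201^1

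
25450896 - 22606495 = 2844401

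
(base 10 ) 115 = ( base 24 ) 4J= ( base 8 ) 163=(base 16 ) 73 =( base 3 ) 11021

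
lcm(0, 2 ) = 0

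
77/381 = 77/381 =0.20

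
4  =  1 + 3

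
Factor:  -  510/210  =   - 17/7= -  7^(  -  1 ) * 17^1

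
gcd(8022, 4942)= 14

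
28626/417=68  +  90/139= 68.65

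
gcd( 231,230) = 1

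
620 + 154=774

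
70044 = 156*449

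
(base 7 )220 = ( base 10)112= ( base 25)4C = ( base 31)3J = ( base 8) 160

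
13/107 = 13/107  =  0.12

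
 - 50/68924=-1 + 34437/34462  =  - 0.00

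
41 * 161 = 6601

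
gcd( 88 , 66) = 22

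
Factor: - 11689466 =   -  2^1*5844733^1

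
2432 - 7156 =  - 4724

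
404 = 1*404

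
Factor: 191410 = 2^1*5^1*19141^1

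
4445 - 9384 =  - 4939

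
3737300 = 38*98350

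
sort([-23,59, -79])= [-79, -23,59 ] 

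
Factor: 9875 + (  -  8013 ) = 2^1*7^2*19^1 = 1862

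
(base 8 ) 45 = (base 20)1H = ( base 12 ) 31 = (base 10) 37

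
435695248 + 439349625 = 875044873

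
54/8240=27/4120 = 0.01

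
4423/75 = 4423/75 = 58.97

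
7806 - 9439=  -  1633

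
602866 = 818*737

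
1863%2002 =1863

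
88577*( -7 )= - 620039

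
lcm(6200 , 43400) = 43400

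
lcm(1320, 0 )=0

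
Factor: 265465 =5^1*53093^1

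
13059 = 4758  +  8301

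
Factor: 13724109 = 3^2  *  7^1*179^1*1217^1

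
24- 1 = 23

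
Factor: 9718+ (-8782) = 2^3*3^2  *13^1 = 936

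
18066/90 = 200 + 11/15 = 200.73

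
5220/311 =5220/311= 16.78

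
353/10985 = 353/10985 =0.03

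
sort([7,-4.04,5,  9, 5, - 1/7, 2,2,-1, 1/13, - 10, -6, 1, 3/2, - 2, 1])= [ -10, - 6,- 4.04, - 2,-1, - 1/7,1/13,1, 1,3/2 , 2, 2, 5,5, 7,9]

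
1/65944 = 1/65944= 0.00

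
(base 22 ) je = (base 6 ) 2000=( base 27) g0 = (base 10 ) 432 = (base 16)1b0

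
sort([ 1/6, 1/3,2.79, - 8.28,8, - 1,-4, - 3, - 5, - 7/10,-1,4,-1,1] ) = [ - 8.28, - 5, - 4, - 3, - 1, - 1, -1, - 7/10, 1/6, 1/3, 1, 2.79,4 , 8]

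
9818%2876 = 1190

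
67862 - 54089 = 13773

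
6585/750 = 439/50 = 8.78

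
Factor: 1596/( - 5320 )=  - 3/10 = - 2^(- 1)*3^1*5^( - 1) 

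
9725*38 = 369550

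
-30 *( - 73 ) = 2190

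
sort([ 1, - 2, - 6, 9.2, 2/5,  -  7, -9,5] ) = [ - 9, - 7, - 6,- 2, 2/5, 1,5,9.2]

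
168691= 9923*17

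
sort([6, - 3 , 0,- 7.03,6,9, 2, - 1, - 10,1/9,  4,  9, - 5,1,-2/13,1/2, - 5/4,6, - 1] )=[ - 10,-7.03, - 5, - 3, - 5/4, -1 ,-1, - 2/13,0, 1/9,1/2,1,  2,  4,6,6, 6 , 9,9 ]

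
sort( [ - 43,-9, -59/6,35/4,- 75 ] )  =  [ - 75,-43, - 59/6, - 9, 35/4 ]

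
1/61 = 1/61 = 0.02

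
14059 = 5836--8223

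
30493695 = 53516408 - 23022713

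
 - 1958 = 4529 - 6487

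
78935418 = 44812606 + 34122812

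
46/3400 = 23/1700 = 0.01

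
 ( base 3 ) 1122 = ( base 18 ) 28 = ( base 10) 44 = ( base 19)26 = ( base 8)54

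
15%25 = 15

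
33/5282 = 33/5282 = 0.01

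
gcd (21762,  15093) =351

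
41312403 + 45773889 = 87086292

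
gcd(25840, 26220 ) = 380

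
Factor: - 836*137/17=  - 2^2*11^1*17^(-1)*19^1*137^1= - 114532/17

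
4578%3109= 1469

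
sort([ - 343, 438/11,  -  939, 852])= [ - 939, - 343, 438/11,  852 ] 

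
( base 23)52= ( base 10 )117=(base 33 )3I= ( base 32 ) 3L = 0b1110101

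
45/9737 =45/9737 = 0.00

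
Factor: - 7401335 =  - 5^1*227^1 * 6521^1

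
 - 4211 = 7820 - 12031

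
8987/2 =4493 + 1/2 =4493.50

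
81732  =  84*973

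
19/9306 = 19/9306 = 0.00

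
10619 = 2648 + 7971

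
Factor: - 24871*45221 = - 1124691491 = - 7^1 * 11^2*17^1*19^1*4111^1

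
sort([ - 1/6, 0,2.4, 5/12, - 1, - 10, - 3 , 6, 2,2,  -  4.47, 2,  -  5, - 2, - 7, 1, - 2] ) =[ - 10,-7, - 5,-4.47, - 3, - 2,  -  2, - 1, - 1/6, 0, 5/12 , 1, 2,2,2, 2.4,6]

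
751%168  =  79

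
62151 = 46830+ 15321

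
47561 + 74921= 122482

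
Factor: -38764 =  - 2^2 *11^1 * 881^1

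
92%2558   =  92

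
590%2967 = 590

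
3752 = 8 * 469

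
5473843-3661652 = 1812191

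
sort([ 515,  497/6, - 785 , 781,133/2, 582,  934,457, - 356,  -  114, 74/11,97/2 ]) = [ - 785,-356, - 114, 74/11 , 97/2, 133/2,  497/6 , 457,515,582,781,934 ]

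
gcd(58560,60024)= 1464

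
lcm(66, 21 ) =462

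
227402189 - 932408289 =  - 705006100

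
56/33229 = 8/4747=   0.00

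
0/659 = 0  =  0.00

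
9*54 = 486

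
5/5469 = 5/5469= 0.00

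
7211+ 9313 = 16524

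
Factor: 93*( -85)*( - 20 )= 158100  =  2^2*3^1 * 5^2*17^1*31^1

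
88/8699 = 88/8699 = 0.01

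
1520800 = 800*1901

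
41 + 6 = 47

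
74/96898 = 37/48449= 0.00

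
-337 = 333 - 670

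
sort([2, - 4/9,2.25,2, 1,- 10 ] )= [-10,-4/9, 1,2,2, 2.25 ] 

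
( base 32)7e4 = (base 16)1DC4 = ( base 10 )7620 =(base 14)2AC4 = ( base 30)8E0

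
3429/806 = 4+205/806 =4.25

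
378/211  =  1+ 167/211 = 1.79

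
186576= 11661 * 16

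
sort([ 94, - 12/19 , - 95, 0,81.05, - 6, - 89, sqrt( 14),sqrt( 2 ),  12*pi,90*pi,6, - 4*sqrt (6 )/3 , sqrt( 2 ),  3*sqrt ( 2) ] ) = [-95, - 89, - 6, - 4*sqrt (6 ) /3,- 12/19,0, sqrt( 2 ),sqrt( 2 ),sqrt( 14 ) , 3*sqrt(2),6,12  *  pi,81.05,94,90*pi ] 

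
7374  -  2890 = 4484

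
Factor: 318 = 2^1*3^1*53^1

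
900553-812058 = 88495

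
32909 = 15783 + 17126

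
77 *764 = 58828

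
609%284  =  41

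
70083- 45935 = 24148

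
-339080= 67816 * (- 5)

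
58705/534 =109 + 499/534 = 109.93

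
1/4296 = 1/4296 =0.00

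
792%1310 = 792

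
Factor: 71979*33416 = 2^3*3^1*4177^1*23993^1= 2405250264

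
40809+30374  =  71183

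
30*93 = 2790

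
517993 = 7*73999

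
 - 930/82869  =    -  1  +  27313/27623= -  0.01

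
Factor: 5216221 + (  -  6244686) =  - 1028465 =- 5^1*53^1*3881^1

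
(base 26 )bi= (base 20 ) F4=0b100110000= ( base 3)102021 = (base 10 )304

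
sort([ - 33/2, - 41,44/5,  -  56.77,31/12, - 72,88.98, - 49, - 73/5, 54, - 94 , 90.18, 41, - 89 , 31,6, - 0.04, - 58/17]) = [ - 94,  -  89, - 72, - 56.77, - 49, - 41, - 33/2,  -  73/5, - 58/17, - 0.04,31/12,6 , 44/5,31,41, 54,88.98,90.18] 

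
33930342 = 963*35234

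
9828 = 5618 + 4210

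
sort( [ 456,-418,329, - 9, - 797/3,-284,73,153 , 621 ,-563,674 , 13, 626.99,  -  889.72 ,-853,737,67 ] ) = [ - 889.72,-853,-563,-418, - 284 ,-797/3, - 9,13 , 67,73, 153,329, 456,621 , 626.99 , 674,737]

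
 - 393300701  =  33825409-427126110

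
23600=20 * 1180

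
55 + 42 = 97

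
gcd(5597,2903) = 1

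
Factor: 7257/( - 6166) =-2^( - 1) * 3^1*41^1*59^1*3083^( - 1)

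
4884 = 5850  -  966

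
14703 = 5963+8740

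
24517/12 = 2043 + 1/12 =2043.08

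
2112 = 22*96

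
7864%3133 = 1598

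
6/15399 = 2/5133 = 0.00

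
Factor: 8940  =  2^2*3^1 * 5^1 * 149^1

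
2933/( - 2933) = - 1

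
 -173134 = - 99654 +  -73480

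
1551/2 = 775  +  1/2 = 775.50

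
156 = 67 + 89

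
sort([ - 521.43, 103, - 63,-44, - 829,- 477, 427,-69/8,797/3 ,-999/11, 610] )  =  [ - 829 ,-521.43,-477,  -  999/11,  -  63, -44,  -  69/8, 103, 797/3, 427,610] 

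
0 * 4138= 0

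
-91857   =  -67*1371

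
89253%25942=11427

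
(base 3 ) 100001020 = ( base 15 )1E49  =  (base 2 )1100111000010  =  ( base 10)6594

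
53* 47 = 2491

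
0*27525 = 0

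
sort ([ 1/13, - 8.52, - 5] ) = [ - 8.52, - 5, 1/13 ]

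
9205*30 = 276150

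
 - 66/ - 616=3/28 = 0.11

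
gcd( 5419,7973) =1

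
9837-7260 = 2577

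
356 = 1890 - 1534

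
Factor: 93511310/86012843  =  2^1*5^1*7^( - 1) * 17^( - 1)*1427^1* 6553^1*722797^(-1) 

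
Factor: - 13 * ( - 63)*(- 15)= - 3^3 * 5^1*7^1*13^1 = - 12285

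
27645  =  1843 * 15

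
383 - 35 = 348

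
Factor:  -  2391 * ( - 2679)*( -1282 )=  - 8211836898 = -  2^1 * 3^2 *19^1* 47^1*641^1*797^1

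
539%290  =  249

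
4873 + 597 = 5470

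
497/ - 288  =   - 2 + 79/288 = - 1.73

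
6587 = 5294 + 1293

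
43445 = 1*43445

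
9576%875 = 826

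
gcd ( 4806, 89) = 89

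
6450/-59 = -6450/59 = -109.32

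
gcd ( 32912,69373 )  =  1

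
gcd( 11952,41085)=747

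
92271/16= 5766 + 15/16 =5766.94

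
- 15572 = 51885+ - 67457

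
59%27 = 5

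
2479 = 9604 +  - 7125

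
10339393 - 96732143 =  - 86392750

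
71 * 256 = 18176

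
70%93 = 70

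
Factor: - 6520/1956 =-10/3= -2^1*3^(- 1 )*5^1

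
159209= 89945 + 69264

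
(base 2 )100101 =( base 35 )12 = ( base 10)37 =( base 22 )1F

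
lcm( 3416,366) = 10248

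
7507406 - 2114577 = 5392829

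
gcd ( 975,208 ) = 13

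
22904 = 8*2863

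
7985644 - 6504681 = 1480963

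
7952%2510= 422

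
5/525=1/105 = 0.01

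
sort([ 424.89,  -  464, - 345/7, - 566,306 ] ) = [ - 566, - 464, - 345/7 , 306, 424.89]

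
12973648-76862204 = -63888556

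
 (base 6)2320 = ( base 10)552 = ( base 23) 110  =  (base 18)1CC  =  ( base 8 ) 1050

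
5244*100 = 524400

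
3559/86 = 3559/86 = 41.38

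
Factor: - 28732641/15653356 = - 2^( - 2)*3^1*7^1*257^( - 1)*347^1*3943^1*15227^( - 1)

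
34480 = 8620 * 4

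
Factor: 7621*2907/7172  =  22154247/7172  =  2^( - 2 )*3^2*11^( - 1)*17^1*19^1 * 163^( - 1)*7621^1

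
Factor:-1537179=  - 3^1*7^2* 10457^1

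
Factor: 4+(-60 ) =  - 2^3* 7^1 = - 56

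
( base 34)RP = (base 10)943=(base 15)42D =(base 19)2BC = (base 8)1657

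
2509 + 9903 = 12412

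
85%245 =85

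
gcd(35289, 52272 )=27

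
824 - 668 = 156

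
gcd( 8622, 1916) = 958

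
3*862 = 2586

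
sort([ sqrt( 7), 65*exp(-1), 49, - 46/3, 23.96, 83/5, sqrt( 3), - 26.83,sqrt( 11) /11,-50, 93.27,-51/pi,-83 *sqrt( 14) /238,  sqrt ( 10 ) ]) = [ - 50, - 26.83, - 51/pi, - 46/3, - 83  *sqrt( 14) /238 , sqrt( 11) /11 , sqrt( 3 ), sqrt(7),sqrt( 10 ), 83/5, 65*exp(-1),  23.96,49,93.27 ]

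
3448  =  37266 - 33818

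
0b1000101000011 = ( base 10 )4419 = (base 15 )1499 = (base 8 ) 10503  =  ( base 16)1143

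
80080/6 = 13346+2/3 =13346.67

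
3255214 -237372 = 3017842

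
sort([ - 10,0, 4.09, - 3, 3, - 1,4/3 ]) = [ - 10 ,-3, - 1,0, 4/3, 3,4.09]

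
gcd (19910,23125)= 5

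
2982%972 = 66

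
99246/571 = 99246/571 = 173.81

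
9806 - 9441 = 365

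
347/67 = 5+12/67 = 5.18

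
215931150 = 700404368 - 484473218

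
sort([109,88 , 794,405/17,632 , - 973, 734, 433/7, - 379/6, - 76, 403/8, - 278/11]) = [ - 973, - 76, - 379/6,-278/11, 405/17,  403/8,433/7,88,109,632,734,  794]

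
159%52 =3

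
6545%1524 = 449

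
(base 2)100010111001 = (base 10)2233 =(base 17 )7c6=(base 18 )6g1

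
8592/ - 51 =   -  2864/17 = - 168.47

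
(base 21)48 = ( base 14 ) 68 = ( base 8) 134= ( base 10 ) 92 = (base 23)40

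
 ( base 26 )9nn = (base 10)6705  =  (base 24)bf9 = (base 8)15061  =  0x1a31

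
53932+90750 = 144682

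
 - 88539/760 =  - 88539/760 = - 116.50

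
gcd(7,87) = 1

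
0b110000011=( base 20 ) j7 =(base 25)FC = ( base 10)387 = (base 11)322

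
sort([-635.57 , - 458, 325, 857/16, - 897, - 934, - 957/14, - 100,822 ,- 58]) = [ - 934, - 897 , - 635.57,-458, - 100 ,-957/14,-58,857/16,325, 822 ] 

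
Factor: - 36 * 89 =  - 2^2*3^2 * 89^1 = -3204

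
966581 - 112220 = 854361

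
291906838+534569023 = 826475861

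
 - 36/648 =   -  1 + 17/18 = -0.06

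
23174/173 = 133+165/173 = 133.95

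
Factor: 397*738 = 2^1 * 3^2*41^1*397^1=292986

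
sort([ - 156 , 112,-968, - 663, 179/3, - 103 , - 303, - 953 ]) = [ - 968, - 953 , - 663, -303, - 156, - 103, 179/3 , 112]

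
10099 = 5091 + 5008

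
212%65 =17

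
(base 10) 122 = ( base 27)4E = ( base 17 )73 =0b1111010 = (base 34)3k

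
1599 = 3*533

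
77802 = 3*25934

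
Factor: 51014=2^1 * 23^1*1109^1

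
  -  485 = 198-683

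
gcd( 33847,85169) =1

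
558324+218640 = 776964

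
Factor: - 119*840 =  - 2^3*3^1*5^1*7^2*17^1 = - 99960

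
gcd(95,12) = 1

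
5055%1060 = 815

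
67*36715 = 2459905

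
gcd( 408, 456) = 24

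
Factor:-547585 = - 5^1*109517^1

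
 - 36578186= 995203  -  37573389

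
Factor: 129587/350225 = 5^( - 2) * 14009^(  -  1)*129587^1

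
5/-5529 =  - 1 + 5524/5529= - 0.00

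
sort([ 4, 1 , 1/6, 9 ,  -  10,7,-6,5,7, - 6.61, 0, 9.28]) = [ - 10, - 6.61,-6,0,1/6, 1, 4, 5, 7, 7,9, 9.28]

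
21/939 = 7/313 = 0.02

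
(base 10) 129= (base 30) 49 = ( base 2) 10000001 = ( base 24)59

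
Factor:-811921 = - 11^1  *  31^1*2381^1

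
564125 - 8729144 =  - 8165019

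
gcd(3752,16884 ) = 1876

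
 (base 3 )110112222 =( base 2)10001111000000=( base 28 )BIO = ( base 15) 2AA2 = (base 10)9152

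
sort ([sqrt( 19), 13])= [sqrt( 19),13] 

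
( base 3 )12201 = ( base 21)77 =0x9A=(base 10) 154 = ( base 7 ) 310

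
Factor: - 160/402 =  - 2^4*3^( - 1 )*5^1*67^( - 1)  =  - 80/201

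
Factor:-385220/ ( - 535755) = 412/573=2^2*3^(  -  1) * 103^1*191^(  -  1)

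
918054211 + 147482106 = 1065536317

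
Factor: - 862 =-2^1*431^1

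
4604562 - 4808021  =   - 203459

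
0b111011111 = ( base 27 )hk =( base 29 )gf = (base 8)737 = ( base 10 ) 479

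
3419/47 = 3419/47= 72.74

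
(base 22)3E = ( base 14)5a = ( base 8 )120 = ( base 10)80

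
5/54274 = 5/54274 = 0.00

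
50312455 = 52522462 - 2210007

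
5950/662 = 8+327/331= 8.99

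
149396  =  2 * 74698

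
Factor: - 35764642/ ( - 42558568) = 17882321/21279284  =  2^( - 2)*13^ ( - 1)*929^1*19249^1*409217^( - 1)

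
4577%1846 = 885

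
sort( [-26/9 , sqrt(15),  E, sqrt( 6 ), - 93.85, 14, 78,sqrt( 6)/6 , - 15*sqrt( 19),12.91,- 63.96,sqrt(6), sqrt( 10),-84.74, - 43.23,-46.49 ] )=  [  -  93.85,- 84.74, - 15*sqrt( 19 ),- 63.96,-46.49 , -43.23,-26/9, sqrt(6 ) /6, sqrt( 6),  sqrt( 6), E, sqrt(10), sqrt(15), 12.91, 14,78 ] 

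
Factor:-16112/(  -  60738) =152/573 = 2^3*3^(-1 ) * 19^1 *191^( - 1 )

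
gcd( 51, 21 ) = 3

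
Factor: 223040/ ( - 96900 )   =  -2^4*3^( - 1)*5^( - 1 )*19^( -1 )*41^1 = - 656/285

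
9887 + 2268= 12155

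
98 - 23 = 75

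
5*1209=6045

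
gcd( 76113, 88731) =9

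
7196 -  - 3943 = 11139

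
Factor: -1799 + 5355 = 3556= 2^2 * 7^1*127^1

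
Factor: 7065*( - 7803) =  - 3^5  *  5^1*17^2*157^1 = - 55128195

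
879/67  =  13  +  8/67 = 13.12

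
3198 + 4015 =7213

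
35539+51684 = 87223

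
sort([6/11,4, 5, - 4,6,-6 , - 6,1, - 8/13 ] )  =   [ - 6, - 6, - 4, - 8/13 , 6/11, 1,4,  5,6] 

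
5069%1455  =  704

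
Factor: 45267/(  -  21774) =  - 2^( -1)*19^( - 1 )*79^1 = - 79/38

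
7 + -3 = 4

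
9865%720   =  505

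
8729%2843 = 200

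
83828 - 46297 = 37531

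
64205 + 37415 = 101620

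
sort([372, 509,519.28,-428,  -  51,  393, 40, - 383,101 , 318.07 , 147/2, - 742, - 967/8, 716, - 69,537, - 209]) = [- 742 , - 428,-383, - 209, - 967/8,  -  69,- 51,40,147/2,101, 318.07,372,393,509, 519.28,537, 716]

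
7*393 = 2751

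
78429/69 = 26143/23   =  1136.65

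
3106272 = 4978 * 624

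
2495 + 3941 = 6436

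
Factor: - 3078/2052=-3/2 = - 2^ ( - 1 ) * 3^1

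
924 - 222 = 702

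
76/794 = 38/397 = 0.10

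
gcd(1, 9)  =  1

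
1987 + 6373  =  8360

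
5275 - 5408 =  - 133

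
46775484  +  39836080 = 86611564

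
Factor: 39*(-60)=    - 2340 = -2^2*3^2*5^1 * 13^1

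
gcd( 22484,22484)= 22484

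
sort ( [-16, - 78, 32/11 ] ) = [ - 78, - 16,32/11 ] 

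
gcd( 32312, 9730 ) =14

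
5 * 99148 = 495740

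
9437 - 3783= 5654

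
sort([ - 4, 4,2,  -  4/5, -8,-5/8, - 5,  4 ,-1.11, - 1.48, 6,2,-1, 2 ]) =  [ - 8, - 5, - 4, - 1.48, - 1.11, - 1, -4/5,- 5/8, 2,2,2 , 4, 4,  6 ]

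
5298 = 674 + 4624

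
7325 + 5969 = 13294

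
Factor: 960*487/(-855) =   -  2^6*3^( - 1) * 19^( - 1)*487^1 = - 31168/57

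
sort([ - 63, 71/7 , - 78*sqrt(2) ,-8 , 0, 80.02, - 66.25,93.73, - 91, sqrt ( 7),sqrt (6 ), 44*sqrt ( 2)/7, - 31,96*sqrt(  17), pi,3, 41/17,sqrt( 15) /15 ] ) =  [-78 * sqrt( 2 ),  -  91,-66.25,-63, - 31, - 8,0, sqrt ( 15 )/15, 41/17,sqrt( 6), sqrt( 7 ),3 , pi,44*sqrt ( 2 )/7, 71/7, 80.02, 93.73,96 * sqrt(17 ) ]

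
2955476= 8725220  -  5769744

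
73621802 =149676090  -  76054288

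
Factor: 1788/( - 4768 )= - 2^( - 3)*3^1 = -3/8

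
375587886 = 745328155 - 369740269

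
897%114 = 99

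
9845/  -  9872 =  -  1  +  27/9872  =  -1.00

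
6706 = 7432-726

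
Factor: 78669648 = 2^4*3^2*546317^1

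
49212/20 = 2460 +3/5 = 2460.60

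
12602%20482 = 12602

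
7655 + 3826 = 11481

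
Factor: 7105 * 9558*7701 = 2^1*3^5*5^1*7^2*17^1*29^1*59^1*151^1 = 522971752590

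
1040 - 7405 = -6365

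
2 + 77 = 79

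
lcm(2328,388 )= 2328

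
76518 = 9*8502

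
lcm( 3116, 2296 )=43624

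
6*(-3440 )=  - 20640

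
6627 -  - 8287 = 14914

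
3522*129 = 454338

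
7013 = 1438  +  5575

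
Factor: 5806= 2^1*2903^1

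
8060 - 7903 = 157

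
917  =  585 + 332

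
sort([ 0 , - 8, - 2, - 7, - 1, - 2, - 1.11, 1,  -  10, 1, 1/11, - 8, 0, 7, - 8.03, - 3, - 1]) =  [ - 10, - 8.03,-8,-8, - 7, - 3, - 2, - 2, - 1.11, - 1,  -  1,0, 0,1/11, 1 , 1, 7]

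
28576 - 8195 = 20381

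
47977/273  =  47977/273 = 175.74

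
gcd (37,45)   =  1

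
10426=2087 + 8339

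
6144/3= 2048  =  2048.00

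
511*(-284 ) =-145124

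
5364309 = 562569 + 4801740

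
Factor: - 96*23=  - 2^5* 3^1* 23^1 = - 2208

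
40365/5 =8073 = 8073.00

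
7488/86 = 3744/43  =  87.07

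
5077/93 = 5077/93 =54.59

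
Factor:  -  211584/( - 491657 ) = 2^7*3^1* 17^( - 1 ) * 19^1*29^1*28921^(-1)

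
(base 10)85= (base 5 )320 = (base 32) 2L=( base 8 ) 125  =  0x55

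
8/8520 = 1/1065 = 0.00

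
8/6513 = 8/6513 = 0.00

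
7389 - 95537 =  - 88148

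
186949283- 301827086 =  - 114877803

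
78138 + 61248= 139386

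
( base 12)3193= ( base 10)5439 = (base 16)153F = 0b1010100111111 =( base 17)11DG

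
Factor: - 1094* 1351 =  - 1477994= - 2^1* 7^1 * 193^1*547^1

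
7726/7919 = 7726/7919 = 0.98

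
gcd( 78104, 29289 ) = 9763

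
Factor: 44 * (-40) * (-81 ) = 142560 =2^5  *  3^4*5^1*11^1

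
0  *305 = 0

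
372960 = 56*6660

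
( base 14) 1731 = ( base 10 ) 4159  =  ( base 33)3R1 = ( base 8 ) 10077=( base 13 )1b7c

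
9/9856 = 9/9856 = 0.00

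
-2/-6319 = 2/6319 = 0.00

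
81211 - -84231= 165442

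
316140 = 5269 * 60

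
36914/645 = 36914/645=57.23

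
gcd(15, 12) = 3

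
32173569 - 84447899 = - 52274330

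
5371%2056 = 1259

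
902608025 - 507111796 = 395496229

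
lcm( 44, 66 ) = 132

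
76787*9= 691083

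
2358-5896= -3538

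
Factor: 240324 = 2^2 * 3^1*7^1*2861^1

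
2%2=0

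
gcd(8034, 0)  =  8034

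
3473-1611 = 1862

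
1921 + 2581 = 4502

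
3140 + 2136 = 5276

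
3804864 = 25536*149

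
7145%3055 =1035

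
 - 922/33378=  - 1+16228/16689 = - 0.03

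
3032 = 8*379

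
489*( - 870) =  - 425430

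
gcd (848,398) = 2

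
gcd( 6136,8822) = 2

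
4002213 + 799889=4802102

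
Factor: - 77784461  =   - 19^1*4093919^1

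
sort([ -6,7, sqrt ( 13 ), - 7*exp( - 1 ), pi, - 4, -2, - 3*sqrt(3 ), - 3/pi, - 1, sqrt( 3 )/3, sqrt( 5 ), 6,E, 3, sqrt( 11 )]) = [ - 6,-3*sqrt(3 ), - 4, - 7* exp(  -  1),-2, - 1, - 3/pi,sqrt( 3 )/3, sqrt( 5 ), E,3, pi, sqrt(11), sqrt ( 13 ), 6,  7]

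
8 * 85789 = 686312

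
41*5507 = 225787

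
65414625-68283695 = -2869070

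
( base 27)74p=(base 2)1010001110100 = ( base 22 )ai0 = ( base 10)5236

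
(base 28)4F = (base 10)127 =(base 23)5C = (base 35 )3m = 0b1111111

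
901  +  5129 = 6030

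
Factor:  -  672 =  - 2^5*3^1 * 7^1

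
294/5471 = 294/5471  =  0.05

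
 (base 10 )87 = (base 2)1010111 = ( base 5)322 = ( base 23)3I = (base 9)106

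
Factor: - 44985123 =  - 3^2*31^1*161237^1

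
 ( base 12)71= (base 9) 104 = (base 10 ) 85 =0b1010101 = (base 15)5a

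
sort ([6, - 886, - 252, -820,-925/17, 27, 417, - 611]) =[ - 886, - 820, - 611, - 252, - 925/17, 6, 27, 417]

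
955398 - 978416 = -23018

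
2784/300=232/25 = 9.28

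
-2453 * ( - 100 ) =245300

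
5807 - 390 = 5417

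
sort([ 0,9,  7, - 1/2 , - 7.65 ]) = [ - 7.65, - 1/2 , 0,7,9]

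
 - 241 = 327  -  568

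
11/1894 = 11/1894  =  0.01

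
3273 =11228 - 7955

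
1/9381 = 1/9381 = 0.00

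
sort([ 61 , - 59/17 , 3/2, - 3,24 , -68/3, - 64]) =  [-64, - 68/3, - 59/17,-3,3/2, 24,  61]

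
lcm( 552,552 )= 552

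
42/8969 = 42/8969 = 0.00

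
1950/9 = 216 + 2/3 = 216.67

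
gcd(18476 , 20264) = 596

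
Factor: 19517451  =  3^1*1201^1*5417^1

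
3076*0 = 0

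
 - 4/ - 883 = 4/883=   0.00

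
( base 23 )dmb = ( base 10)7394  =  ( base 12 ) 4342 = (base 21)gg2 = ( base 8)16342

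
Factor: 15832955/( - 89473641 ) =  - 3^ ( - 1)*5^1*19^(  -  1)*53^1*61^(  -  1) * 25733^( -1)*59747^1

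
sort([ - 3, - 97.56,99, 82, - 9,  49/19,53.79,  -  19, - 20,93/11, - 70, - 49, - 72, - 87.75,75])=[ - 97.56, - 87.75 , - 72, - 70, - 49, - 20, - 19, - 9, - 3,49/19 , 93/11 , 53.79, 75, 82, 99]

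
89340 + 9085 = 98425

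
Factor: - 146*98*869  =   - 12433652 = - 2^2*7^2*11^1*73^1*79^1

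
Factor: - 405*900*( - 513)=186988500 = 2^2*3^9*5^3*19^1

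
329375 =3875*85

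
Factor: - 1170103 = - 11^1* 106373^1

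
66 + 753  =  819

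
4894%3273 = 1621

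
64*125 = 8000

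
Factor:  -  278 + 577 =13^1*23^1=299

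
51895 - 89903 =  - 38008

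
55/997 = 55/997= 0.06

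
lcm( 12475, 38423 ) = 960575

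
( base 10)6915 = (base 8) 15403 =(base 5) 210130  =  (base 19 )102i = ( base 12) 4003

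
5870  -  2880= 2990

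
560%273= 14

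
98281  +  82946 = 181227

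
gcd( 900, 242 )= 2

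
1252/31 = 40 + 12/31  =  40.39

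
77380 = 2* 38690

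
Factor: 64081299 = 3^1 * 37^1*229^1*2521^1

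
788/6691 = 788/6691 = 0.12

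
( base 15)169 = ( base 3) 110000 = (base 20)G4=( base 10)324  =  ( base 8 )504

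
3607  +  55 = 3662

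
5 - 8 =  - 3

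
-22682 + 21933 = -749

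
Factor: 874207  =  23^1*191^1*199^1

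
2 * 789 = 1578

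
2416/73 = 2416/73=33.10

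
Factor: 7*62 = 434 = 2^1*7^1*31^1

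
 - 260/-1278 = 130/639= 0.20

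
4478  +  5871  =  10349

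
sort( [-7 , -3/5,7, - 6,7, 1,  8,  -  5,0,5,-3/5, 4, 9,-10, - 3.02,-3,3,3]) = [-10, - 7,-6, - 5, - 3.02, - 3,-3/5,-3/5,0,1,3,3, 4, 5, 7,7, 8, 9] 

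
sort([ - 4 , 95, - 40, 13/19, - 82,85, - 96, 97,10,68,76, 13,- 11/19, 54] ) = [ - 96, - 82,  -  40, - 4, -11/19, 13/19,10,13, 54, 68, 76,85,95,97]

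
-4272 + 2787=- 1485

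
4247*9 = 38223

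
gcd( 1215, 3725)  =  5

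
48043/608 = 48043/608=79.02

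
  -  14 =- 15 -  - 1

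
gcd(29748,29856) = 12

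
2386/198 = 12 + 5/99 = 12.05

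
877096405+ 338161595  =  1215258000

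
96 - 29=67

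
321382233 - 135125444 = 186256789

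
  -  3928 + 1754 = -2174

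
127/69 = 127/69= 1.84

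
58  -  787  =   - 729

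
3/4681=3/4681 = 0.00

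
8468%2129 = 2081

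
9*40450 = 364050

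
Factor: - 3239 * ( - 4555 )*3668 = 54116369860 = 2^2*5^1*7^1*41^1*79^1*131^1*911^1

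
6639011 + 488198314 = 494837325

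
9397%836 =201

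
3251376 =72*45158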